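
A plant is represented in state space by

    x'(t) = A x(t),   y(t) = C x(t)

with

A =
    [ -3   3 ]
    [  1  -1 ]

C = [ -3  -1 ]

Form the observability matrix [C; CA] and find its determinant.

32

CA = [[8, -8]]
Observability matrix O = [C; CA] = [[-3, -1], [8, -8]]
det(O) = (-3)·(-8) - (-1)·8 = 24 - (-8) = 32
Since det(O) ≠ 0, rank(O) = 2 and the system is completely observable.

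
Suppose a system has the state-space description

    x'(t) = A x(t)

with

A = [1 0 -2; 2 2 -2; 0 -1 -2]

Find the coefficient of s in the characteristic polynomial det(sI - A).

Expand det(sI - A) for the 3×3 matrix.
p(s) = s^3 - s^2 - 6s + 2.
(Check: constant term = det(-A) = (-1)^3 det A = 2; coefficient of s^2 = -tr A = -1.)
The coefficient of s is -6.

-6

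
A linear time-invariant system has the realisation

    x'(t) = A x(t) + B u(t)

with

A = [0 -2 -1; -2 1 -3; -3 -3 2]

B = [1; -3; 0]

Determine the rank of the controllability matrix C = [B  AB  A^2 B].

AB = [[6], [-5], [6]]
A^2B = [[4], [-35], [9]]
Controllability matrix C = [B  AB  A^2B] = [[1, 6, 4], [-3, -5, -35], [0, 6, 9]]
det(C) = 1·((-5)·9 - (-35)·6) - 6·((-3)·9 - (-35)·0) + 4·((-3)·6 - (-5)·0) = 1·165 - 6·(-27) + 4·(-18) = 255 ≠ 0, so rank(C) = 3.
rank(C) = 3 = n, so the pair (A, B) is completely controllable.

3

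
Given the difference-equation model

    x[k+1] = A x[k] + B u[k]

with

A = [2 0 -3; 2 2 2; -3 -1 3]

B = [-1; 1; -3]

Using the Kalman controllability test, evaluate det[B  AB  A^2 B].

AB = [[7], [-6], [-7]]
A^2B = [[35], [-12], [-36]]
Controllability matrix C = [B  AB  A^2B] = [[-1, 7, 35], [1, -6, -12], [-3, -7, -36]]
Expanding along the first row, det(C) = (-1)·((-6)·(-36) - (-12)·(-7)) - 7·(1·(-36) - (-12)·(-3)) + 35·(1·(-7) - (-6)·(-3)) = (-1)·132 - 7·(-72) + 35·(-25) = -503
Since det(C) ≠ 0, rank(C) = 3 and the system is completely controllable.

-503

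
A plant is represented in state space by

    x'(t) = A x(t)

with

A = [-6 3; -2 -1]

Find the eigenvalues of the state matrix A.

-4, -3

det(sI - A) = s^2 - (tr A)s + det A, with tr A = (-6) + (-1) = -7 and det A = (-6)·(-1) - 3·(-2) = 6 - (-6) = 12.
So p(s) = det(sI - A) = s^2 + 7s + 12.
Factor s^2 + 7s + 12: two numbers with sum -7 and product 12 are -3 and -4, so s^2 + 7s + 12 = (s + 3)(s + 4).
Hence p(s) = (s + 3) (s + 4), with roots -4, -3.
All eigenvalues have negative real part, so the system is asymptotically stable.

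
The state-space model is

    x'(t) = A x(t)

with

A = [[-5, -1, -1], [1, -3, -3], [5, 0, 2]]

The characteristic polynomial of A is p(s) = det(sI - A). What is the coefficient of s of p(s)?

5

Expand det(sI - A) for the 3×3 matrix.
p(s) = s^3 + 6s^2 + 5s - 32.
(Check: constant term = det(-A) = (-1)^3 det A = -32; coefficient of s^2 = -tr A = 6.)
The coefficient of s is 5.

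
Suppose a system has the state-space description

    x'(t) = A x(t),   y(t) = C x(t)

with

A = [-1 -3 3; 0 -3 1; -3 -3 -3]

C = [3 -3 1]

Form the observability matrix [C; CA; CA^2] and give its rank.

3

CA = [[-6, -3, 3]]
CA^2 = [[-3, 18, -30]]
Observability matrix O = [C; CA; CA^2] = [[3, -3, 1], [-6, -3, 3], [-3, 18, -30]]
det(O) = 3·((-3)·(-30) - 3·18) - (-3)·((-6)·(-30) - 3·(-3)) + 1·((-6)·18 - (-3)·(-3)) = 3·36 - (-3)·189 + 1·(-117) = 558 ≠ 0, so rank(O) = 3.
rank(O) = 3 = n, so the pair (A, C) is completely observable.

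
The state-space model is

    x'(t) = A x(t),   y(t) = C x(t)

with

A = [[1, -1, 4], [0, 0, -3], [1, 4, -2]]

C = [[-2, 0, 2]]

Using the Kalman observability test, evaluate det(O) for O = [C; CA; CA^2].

CA = [[0, 10, -12]]
CA^2 = [[-12, -48, -6]]
Observability matrix O = [C; CA; CA^2] = [[-2, 0, 2], [0, 10, -12], [-12, -48, -6]]
Expanding along the first row, det(O) = (-2)·(10·(-6) - (-12)·(-48)) - 0·(0·(-6) - (-12)·(-12)) + 2·(0·(-48) - 10·(-12)) = (-2)·(-636) - 0·(-144) + 2·120 = 1512
Since det(O) ≠ 0, rank(O) = 3 and the system is completely observable.

1512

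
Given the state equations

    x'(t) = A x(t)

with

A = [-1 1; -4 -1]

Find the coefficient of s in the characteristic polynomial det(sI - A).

For a 2×2 matrix, det(sI - A) = s^2 - (tr A)s + det A.
tr A = -2, det A = 5.
So p(s) = s^2 + 2s + 5.
The coefficient of s is 2.

2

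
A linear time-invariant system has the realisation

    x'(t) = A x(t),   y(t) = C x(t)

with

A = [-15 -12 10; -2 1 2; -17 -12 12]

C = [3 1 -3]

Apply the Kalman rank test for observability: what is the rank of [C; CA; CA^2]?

2

CA = [[4, 1, -4]]
CA^2 = [[6, 1, -6]]
Observability matrix O = [C; CA; CA^2] = [[3, 1, -3], [4, 1, -4], [6, 1, -6]]
The columns c1, c2, c3 of O are linearly dependent: c1 + c3 = 0 (check each entry), so rank(O) ≤ 2.
The 2×2 minor from rows 1, 2, columns 1, 2 is 3·1 - 1·4 = 3 - 4 = -1 ≠ 0, so rank(O) = 2.
rank(O) = 2 < n = 3, so the pair (A, C) is not completely observable.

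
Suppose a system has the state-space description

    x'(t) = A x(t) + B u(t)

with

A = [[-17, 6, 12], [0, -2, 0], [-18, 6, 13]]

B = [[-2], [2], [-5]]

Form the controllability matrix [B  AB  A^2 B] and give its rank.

2

AB = [[-14], [-4], [-17]]
A^2B = [[10], [8], [7]]
Controllability matrix C = [B  AB  A^2B] = [[-2, -14, 10], [2, -4, 8], [-5, -17, 7]]
The rows r1, r2, r3 of C are linearly dependent: -3·r1 + 2·r2 + 2·r3 = 0 (check each entry), so rank(C) ≤ 2.
The 2×2 minor from rows 1, 2, columns 1, 2 is (-2)·(-4) - (-14)·2 = 8 - (-28) = 36 ≠ 0, so rank(C) = 2.
rank(C) = 2 < n = 3, so the pair (A, B) is not completely controllable.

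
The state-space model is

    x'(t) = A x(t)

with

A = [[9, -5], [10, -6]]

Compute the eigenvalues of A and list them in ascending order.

-1, 4

det(sI - A) = s^2 - (tr A)s + det A, with tr A = 9 + (-6) = 3 and det A = 9·(-6) - (-5)·10 = -54 - (-50) = -4.
So p(s) = det(sI - A) = s^2 - 3s - 4.
Factor s^2 - 3s - 4: two numbers with sum 3 and product -4 are 4 and -1, so s^2 - 3s - 4 = (s - 4)(s + 1).
Hence p(s) = (s - 4) (s + 1), with roots -1, 4.
At least one eigenvalue has non-negative real part, so the system is not asymptotically stable.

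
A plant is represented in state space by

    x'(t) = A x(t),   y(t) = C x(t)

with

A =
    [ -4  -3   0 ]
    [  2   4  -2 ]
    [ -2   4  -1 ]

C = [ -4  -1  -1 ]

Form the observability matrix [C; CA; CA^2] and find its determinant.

18

CA = [[16, 4, 3]]
CA^2 = [[-62, -20, -11]]
Observability matrix O = [C; CA; CA^2] = [[-4, -1, -1], [16, 4, 3], [-62, -20, -11]]
Expanding along the first row, det(O) = (-4)·(4·(-11) - 3·(-20)) - (-1)·(16·(-11) - 3·(-62)) + (-1)·(16·(-20) - 4·(-62)) = (-4)·16 - (-1)·10 + (-1)·(-72) = 18
Since det(O) ≠ 0, rank(O) = 3 and the system is completely observable.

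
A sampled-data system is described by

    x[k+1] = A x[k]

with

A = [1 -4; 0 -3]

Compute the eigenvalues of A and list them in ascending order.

det(zI - A) = z^2 - (tr A)z + det A, with tr A = 1 + (-3) = -2 and det A = 1·(-3) - (-4)·0 = -3 - 0 = -3.
So p(z) = det(zI - A) = z^2 + 2z - 3.
Factor z^2 + 2z - 3: two numbers with sum -2 and product -3 are 1 and -3, so z^2 + 2z - 3 = (z - 1)(z + 3).
Hence p(z) = (z - 1) (z + 3), with roots -3, 1.

-3, 1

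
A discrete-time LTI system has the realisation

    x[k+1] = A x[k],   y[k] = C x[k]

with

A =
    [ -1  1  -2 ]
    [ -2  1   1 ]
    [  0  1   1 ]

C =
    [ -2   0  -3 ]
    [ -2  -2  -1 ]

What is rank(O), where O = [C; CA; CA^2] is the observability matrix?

3

CA = [[2, -5, 1], [6, -5, 1]]
CA^2 = [[8, -2, -8], [4, 2, -16]]
Observability matrix O = [C; CA; CA^2] = [[-2, 0, -3], [-2, -2, -1], [2, -5, 1], [6, -5, 1], [8, -2, -8], [4, 2, -16]]
Take the 3×3 submatrix of O formed by rows 1, 2, 3: [[-2, 0, -3], [-2, -2, -1], [2, -5, 1]]. Its determinant is (-2)·((-2)·1 - (-1)·(-5)) - 0·((-2)·1 - (-1)·2) + (-3)·((-2)·(-5) - (-2)·2) = (-2)·(-7) - 0·0 + (-3)·14 = -28 ≠ 0.
So rank(O) ≥ 3; since O has 3 columns, rank(O) = 3.
rank(O) = 3 = n, so the pair (A, C) is completely observable.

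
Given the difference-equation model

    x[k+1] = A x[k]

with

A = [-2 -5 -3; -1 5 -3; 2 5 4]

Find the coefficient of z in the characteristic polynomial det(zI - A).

18

Expand det(zI - A) for the 3×3 matrix.
p(z) = z^3 - 7z^2 + 18z + 15.
(Check: constant term = det(-A) = (-1)^3 det A = 15; coefficient of z^2 = -tr A = -7.)
The coefficient of z is 18.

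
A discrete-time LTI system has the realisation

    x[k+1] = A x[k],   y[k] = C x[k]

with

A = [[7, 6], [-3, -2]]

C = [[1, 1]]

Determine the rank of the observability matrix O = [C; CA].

1

CA = [[4, 4]]
Observability matrix O = [C; CA] = [[1, 1], [4, 4]]
Every row of O is a scalar multiple of row 1 = [1, 1] (multipliers 1, 4), so the rows span a one-dimensional space.
O ≠ 0, hence rank(O) = 1.
rank(O) = 1 < n = 2, so the pair (A, C) is not completely observable.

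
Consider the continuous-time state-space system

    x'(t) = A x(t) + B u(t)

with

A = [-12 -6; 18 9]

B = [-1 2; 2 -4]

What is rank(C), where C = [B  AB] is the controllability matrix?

1

AB = [[0, 0], [0, 0]]
Controllability matrix C = [B  AB] = [[-1, 2, 0, 0], [2, -4, 0, 0]]
Every column of C is a scalar multiple of column 1 = [-1, 2] (multipliers 1, -2, 0, 0), so the columns span a one-dimensional space.
C ≠ 0, hence rank(C) = 1.
rank(C) = 1 < n = 2, so the pair (A, B) is not completely controllable.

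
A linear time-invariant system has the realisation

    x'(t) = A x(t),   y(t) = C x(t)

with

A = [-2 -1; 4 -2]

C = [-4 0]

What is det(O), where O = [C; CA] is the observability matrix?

CA = [[8, 4]]
Observability matrix O = [C; CA] = [[-4, 0], [8, 4]]
det(O) = (-4)·4 - 0·8 = -16 - 0 = -16
Since det(O) ≠ 0, rank(O) = 2 and the system is completely observable.

-16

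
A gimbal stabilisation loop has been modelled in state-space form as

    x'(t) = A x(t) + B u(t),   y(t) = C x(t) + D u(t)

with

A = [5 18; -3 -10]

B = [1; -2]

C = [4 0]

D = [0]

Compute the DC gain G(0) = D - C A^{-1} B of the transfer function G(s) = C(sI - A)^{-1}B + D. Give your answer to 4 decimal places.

G(0) = C(-A)^{-1}B + D = -C A^{-1} B + D.
det A = 4, so A^{-1} = (1/4)·adj(A) = [[-5/2, -9/2], [3/4, 5/4]]
A^{-1} B = [13/2, -7/4]^T
C A^{-1} B = 26
G(0) = D - C A^{-1} B = 0 - (26) = -26

-26.0000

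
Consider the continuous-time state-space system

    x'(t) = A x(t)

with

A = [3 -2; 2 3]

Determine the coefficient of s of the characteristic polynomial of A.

For a 2×2 matrix, det(sI - A) = s^2 - (tr A)s + det A.
tr A = 6, det A = 13.
So p(s) = s^2 - 6s + 13.
The coefficient of s is -6.

-6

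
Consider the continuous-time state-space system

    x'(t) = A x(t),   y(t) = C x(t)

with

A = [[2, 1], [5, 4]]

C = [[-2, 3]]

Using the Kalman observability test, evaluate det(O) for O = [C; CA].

-53

CA = [[11, 10]]
Observability matrix O = [C; CA] = [[-2, 3], [11, 10]]
det(O) = (-2)·10 - 3·11 = -20 - 33 = -53
Since det(O) ≠ 0, rank(O) = 2 and the system is completely observable.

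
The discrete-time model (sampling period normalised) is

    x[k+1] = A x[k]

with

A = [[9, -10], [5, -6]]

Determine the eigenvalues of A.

-1, 4

det(zI - A) = z^2 - (tr A)z + det A, with tr A = 9 + (-6) = 3 and det A = 9·(-6) - (-10)·5 = -54 - (-50) = -4.
So p(z) = det(zI - A) = z^2 - 3z - 4.
Factor z^2 - 3z - 4: two numbers with sum 3 and product -4 are 4 and -1, so z^2 - 3z - 4 = (z - 4)(z + 1).
Hence p(z) = (z - 4) (z + 1), with roots -1, 4.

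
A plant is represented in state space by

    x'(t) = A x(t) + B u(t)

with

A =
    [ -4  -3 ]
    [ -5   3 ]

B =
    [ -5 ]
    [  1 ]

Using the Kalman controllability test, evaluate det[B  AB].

-157

AB = [[17], [28]]
Controllability matrix C = [B  AB] = [[-5, 17], [1, 28]]
det(C) = (-5)·28 - 17·1 = -140 - 17 = -157
Since det(C) ≠ 0, rank(C) = 2 and the system is completely controllable.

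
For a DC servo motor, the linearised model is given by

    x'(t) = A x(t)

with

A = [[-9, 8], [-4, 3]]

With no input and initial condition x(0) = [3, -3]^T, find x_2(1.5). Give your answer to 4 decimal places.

-2.0049

det(sI - A) = s^2 - (tr A)s + det A, with tr A = (-9) + 3 = -6 and det A = (-9)·3 - 8·(-4) = -27 - (-32) = 5.
So p(s) = det(sI - A) = s^2 + 6s + 5.
Factor s^2 + 6s + 5: two numbers with sum -6 and product 5 are -1 and -5, so s^2 + 6s + 5 = (s + 1)(s + 5).
Hence p(s) = (s + 1) (s + 5), with roots -5, -1.
The eigenvalues -5, -1 are distinct and real, so A is diagonalisable and x(t) = e^{At} x(0) = V diag(e^{λ_i t}) V^{-1} x(0), where the columns of V are the eigenvectors.
λ = -5: A - (-5)I = [[-4, 8], [-4, 8]]. Row 1 gives (-4)·v1 + 8·v2 = 0, so take v_1 = [-2, -1]^T.
λ = -1: A - (-1)I = [[-8, 8], [-4, 4]]. Row 1 gives (-8)·v1 + 8·v2 = 0, so take v_2 = [1, 1]^T.
V = [v_1 v_2] = [[-2, 1], [-1, 1]] has det V = -1, so V^{-1} = adj(V)/det V = [[-1, 1], [-1, 2]].
Modal coordinates z(0) = V^{-1} x(0): (-1)·3 + 1·(-3) = -6; (-1)·3 + 2·(-3) = -9; so z(0) = [-6, -9]^T.
x_2(t) = Σ_i (v_i)_2 · z_i(0) · e^{λ_i t} (row 2 of V times the modal terms).
x_2(1.5) = (-1)·(-6)·e^{-5·1.5} + 1·(-9)·e^{-1·1.5} = 6·0.000553 + (-9)·0.223130 = -2.0049.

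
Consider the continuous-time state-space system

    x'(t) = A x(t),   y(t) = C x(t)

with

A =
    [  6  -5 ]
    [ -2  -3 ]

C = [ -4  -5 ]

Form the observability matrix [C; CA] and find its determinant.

CA = [[-14, 35]]
Observability matrix O = [C; CA] = [[-4, -5], [-14, 35]]
det(O) = (-4)·35 - (-5)·(-14) = -140 - 70 = -210
Since det(O) ≠ 0, rank(O) = 2 and the system is completely observable.

-210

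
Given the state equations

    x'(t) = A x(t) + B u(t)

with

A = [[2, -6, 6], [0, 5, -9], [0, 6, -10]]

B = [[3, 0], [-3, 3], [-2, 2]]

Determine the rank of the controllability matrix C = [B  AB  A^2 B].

2

AB = [[12, -6], [3, -3], [2, -2]]
A^2B = [[18, -6], [-3, 3], [-2, 2]]
Controllability matrix C = [B  AB  A^2B] = [[3, 0, 12, -6, 18, -6], [-3, 3, 3, -3, -3, 3], [-2, 2, 2, -2, -2, 2]]
The rows r1, r2, r3 of C are linearly dependent: -2·r2 + 3·r3 = 0 (check each entry), so rank(C) ≤ 2.
The 2×2 minor from rows 1, 2, columns 1, 2 is 3·3 - 0·(-3) = 9 - 0 = 9 ≠ 0, so rank(C) = 2.
rank(C) = 2 < n = 3, so the pair (A, B) is not completely controllable.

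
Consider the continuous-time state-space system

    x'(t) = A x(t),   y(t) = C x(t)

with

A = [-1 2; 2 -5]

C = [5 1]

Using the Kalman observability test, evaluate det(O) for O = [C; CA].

28

CA = [[-3, 5]]
Observability matrix O = [C; CA] = [[5, 1], [-3, 5]]
det(O) = 5·5 - 1·(-3) = 25 - (-3) = 28
Since det(O) ≠ 0, rank(O) = 2 and the system is completely observable.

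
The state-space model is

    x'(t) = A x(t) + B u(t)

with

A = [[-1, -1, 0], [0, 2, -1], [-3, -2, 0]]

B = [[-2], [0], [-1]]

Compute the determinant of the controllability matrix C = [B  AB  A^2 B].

-27

AB = [[2], [1], [6]]
A^2B = [[-3], [-4], [-8]]
Controllability matrix C = [B  AB  A^2B] = [[-2, 2, -3], [0, 1, -4], [-1, 6, -8]]
Expanding along the first row, det(C) = (-2)·(1·(-8) - (-4)·6) - 2·(0·(-8) - (-4)·(-1)) + (-3)·(0·6 - 1·(-1)) = (-2)·16 - 2·(-4) + (-3)·1 = -27
Since det(C) ≠ 0, rank(C) = 3 and the system is completely controllable.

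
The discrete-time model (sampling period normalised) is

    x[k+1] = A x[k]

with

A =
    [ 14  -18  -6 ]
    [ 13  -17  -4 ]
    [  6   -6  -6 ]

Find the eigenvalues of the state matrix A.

det(zI - A) = z^3 - (tr A)z^2 + (M11 + M22 + M33)z - det A, where Mii is the 2×2 principal minor of A obtained by deleting row i and column i.
tr A = 14 + (-17) + (-6) = -9; M11 = (-17)·(-6) - (-4)·(-6) = 102 - 24 = 78; M22 = 14·(-6) - (-6)·6 = -84 - (-36) = -48; M33 = 14·(-17) - (-18)·13 = -238 - (-234) = -4; sum of minors = 26.
det A = 14·((-17)·(-6) - (-4)·(-6)) - (-18)·(13·(-6) - (-4)·6) + (-6)·(13·(-6) - (-17)·6) = 14·78 - (-18)·(-54) + (-6)·24 = -24.
So p(z) = det(zI - A) = z^3 + 9z^2 + 26z + 24.
Rational-root test: any integer root divides 24. Testing small divisors, z = -2 works: p(-2) = -8 + 36 + (-52) + 24 = 0, so (z + 2) is a factor.
Dividing, p(z) = (z + 2)(z^2 + 7z + 12).
Factor z^2 + 7z + 12: two numbers with sum -7 and product 12 are -3 and -4, so z^2 + 7z + 12 = (z + 3)(z + 4).
Hence p(z) = (z + 2) (z + 3) (z + 4), with roots -4, -3, -2.

-4, -3, -2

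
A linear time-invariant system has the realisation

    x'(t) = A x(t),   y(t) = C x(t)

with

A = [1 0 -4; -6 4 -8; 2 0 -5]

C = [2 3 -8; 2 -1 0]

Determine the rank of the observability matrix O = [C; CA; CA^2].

2

CA = [[-32, 12, 8], [8, -4, 0]]
CA^2 = [[-88, 48, -8], [32, -16, 0]]
Observability matrix O = [C; CA; CA^2] = [[2, 3, -8], [2, -1, 0], [-32, 12, 8], [8, -4, 0], [-88, 48, -8], [32, -16, 0]]
The columns c1, c2, c3 of O are linearly dependent: c1 + 2·c2 + c3 = 0 (check each entry), so rank(O) ≤ 2.
The 2×2 minor from rows 1, 2, columns 1, 2 is 2·(-1) - 3·2 = -2 - 6 = -8 ≠ 0, so rank(O) = 2.
rank(O) = 2 < n = 3, so the pair (A, C) is not completely observable.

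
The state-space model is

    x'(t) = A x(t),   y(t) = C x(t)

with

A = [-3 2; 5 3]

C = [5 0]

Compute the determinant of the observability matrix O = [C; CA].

CA = [[-15, 10]]
Observability matrix O = [C; CA] = [[5, 0], [-15, 10]]
det(O) = 5·10 - 0·(-15) = 50 - 0 = 50
Since det(O) ≠ 0, rank(O) = 2 and the system is completely observable.

50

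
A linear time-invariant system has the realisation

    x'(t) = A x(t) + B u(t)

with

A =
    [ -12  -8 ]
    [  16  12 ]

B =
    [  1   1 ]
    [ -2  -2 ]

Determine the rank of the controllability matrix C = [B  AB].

AB = [[4, 4], [-8, -8]]
Controllability matrix C = [B  AB] = [[1, 1, 4, 4], [-2, -2, -8, -8]]
Every column of C is a scalar multiple of column 1 = [1, -2] (multipliers 1, 1, 4, 4), so the columns span a one-dimensional space.
C ≠ 0, hence rank(C) = 1.
rank(C) = 1 < n = 2, so the pair (A, B) is not completely controllable.

1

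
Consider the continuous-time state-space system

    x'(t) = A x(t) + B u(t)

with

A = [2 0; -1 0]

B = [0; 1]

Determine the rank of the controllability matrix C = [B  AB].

1

AB = [[0], [0]]
Controllability matrix C = [B  AB] = [[0, 0], [1, 0]]
Every column of C is a scalar multiple of column 1 = [0, 1] (multipliers 1, 0), so the columns span a one-dimensional space.
C ≠ 0, hence rank(C) = 1.
rank(C) = 1 < n = 2, so the pair (A, B) is not completely controllable.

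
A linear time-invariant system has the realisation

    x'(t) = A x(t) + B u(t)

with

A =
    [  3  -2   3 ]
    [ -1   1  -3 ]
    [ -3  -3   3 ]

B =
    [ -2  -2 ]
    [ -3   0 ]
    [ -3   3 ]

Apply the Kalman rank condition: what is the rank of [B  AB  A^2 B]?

AB = [[-9, 3], [8, -7], [6, 15]]
A^2B = [[-25, 68], [-1, -55], [21, 57]]
Controllability matrix C = [B  AB  A^2B] = [[-2, -2, -9, 3, -25, 68], [-3, 0, 8, -7, -1, -55], [-3, 3, 6, 15, 21, 57]]
Take the 3×3 submatrix of C formed by columns 1, 2, 3: [[-2, -2, -9], [-3, 0, 8], [-3, 3, 6]]. Its determinant is (-2)·(0·6 - 8·3) - (-2)·((-3)·6 - 8·(-3)) + (-9)·((-3)·3 - 0·(-3)) = (-2)·(-24) - (-2)·6 + (-9)·(-9) = 141 ≠ 0.
So rank(C) ≥ 3; since C has 3 rows, rank(C) = 3.
rank(C) = 3 = n, so the pair (A, B) is completely controllable.

3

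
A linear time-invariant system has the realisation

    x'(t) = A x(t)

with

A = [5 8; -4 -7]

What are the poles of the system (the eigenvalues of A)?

det(sI - A) = s^2 - (tr A)s + det A, with tr A = 5 + (-7) = -2 and det A = 5·(-7) - 8·(-4) = -35 - (-32) = -3.
So p(s) = det(sI - A) = s^2 + 2s - 3.
Factor s^2 + 2s - 3: two numbers with sum -2 and product -3 are 1 and -3, so s^2 + 2s - 3 = (s - 1)(s + 3).
Hence p(s) = (s - 1) (s + 3), with roots -3, 1.
At least one eigenvalue has non-negative real part, so the system is not asymptotically stable.

-3, 1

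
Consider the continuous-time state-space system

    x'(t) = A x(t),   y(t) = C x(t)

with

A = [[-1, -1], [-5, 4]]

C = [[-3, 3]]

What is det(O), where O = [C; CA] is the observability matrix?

-9

CA = [[-12, 15]]
Observability matrix O = [C; CA] = [[-3, 3], [-12, 15]]
det(O) = (-3)·15 - 3·(-12) = -45 - (-36) = -9
Since det(O) ≠ 0, rank(O) = 2 and the system is completely observable.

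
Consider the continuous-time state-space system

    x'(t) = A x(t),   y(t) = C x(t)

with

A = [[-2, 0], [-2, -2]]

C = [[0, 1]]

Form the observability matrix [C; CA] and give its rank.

2

CA = [[-2, -2]]
Observability matrix O = [C; CA] = [[0, 1], [-2, -2]]
det(O) = 0·(-2) - 1·(-2) = 0 - (-2) = 2 ≠ 0, so rank(O) = 2.
rank(O) = 2 = n, so the pair (A, C) is completely observable.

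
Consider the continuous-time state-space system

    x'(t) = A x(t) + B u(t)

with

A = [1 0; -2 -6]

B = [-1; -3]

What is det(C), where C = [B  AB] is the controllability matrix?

AB = [[-1], [20]]
Controllability matrix C = [B  AB] = [[-1, -1], [-3, 20]]
det(C) = (-1)·20 - (-1)·(-3) = -20 - 3 = -23
Since det(C) ≠ 0, rank(C) = 2 and the system is completely controllable.

-23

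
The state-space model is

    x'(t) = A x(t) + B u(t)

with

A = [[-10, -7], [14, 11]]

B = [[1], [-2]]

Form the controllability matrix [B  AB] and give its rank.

1

AB = [[4], [-8]]
Controllability matrix C = [B  AB] = [[1, 4], [-2, -8]]
Every column of C is a scalar multiple of column 1 = [1, -2] (multipliers 1, 4), so the columns span a one-dimensional space.
C ≠ 0, hence rank(C) = 1.
rank(C) = 1 < n = 2, so the pair (A, B) is not completely controllable.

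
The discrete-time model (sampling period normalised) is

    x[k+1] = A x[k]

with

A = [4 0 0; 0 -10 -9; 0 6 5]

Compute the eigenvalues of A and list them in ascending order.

det(zI - A) = z^3 - (tr A)z^2 + (M11 + M22 + M33)z - det A, where Mii is the 2×2 principal minor of A obtained by deleting row i and column i.
tr A = 4 + (-10) + 5 = -1; M11 = (-10)·5 - (-9)·6 = -50 - (-54) = 4; M22 = 4·5 - 0·0 = 20 - 0 = 20; M33 = 4·(-10) - 0·0 = -40 - 0 = -40; sum of minors = -16.
det A = 4·((-10)·5 - (-9)·6) - 0·(0·5 - (-9)·0) + 0·(0·6 - (-10)·0) = 4·4 - 0·0 + 0·0 = 16.
So p(z) = det(zI - A) = z^3 + z^2 - 16z - 16.
Rational-root test: any integer root divides -16. Testing small divisors, z = -1 works: p(-1) = -1 + 1 + 16 + (-16) = 0, so (z + 1) is a factor.
Dividing, p(z) = (z + 1)(z^2 - 16).
Factor z^2 - 16: two numbers with sum 0 and product -16 are 4 and -4, so z^2 - 16 = (z - 4)(z + 4).
Hence p(z) = (z - 4) (z + 1) (z + 4), with roots -4, -1, 4.

-4, -1, 4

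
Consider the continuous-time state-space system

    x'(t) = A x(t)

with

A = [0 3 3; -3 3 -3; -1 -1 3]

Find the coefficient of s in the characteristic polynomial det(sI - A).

18

Expand det(sI - A) for the 3×3 matrix.
p(s) = s^3 - 6s^2 + 18s - 54.
(Check: constant term = det(-A) = (-1)^3 det A = -54; coefficient of s^2 = -tr A = -6.)
The coefficient of s is 18.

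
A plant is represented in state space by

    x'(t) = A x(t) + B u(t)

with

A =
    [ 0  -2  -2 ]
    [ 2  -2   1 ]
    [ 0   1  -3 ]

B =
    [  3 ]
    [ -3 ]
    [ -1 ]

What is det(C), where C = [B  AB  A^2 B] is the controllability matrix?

AB = [[8], [11], [0]]
A^2B = [[-22], [-6], [11]]
Controllability matrix C = [B  AB  A^2B] = [[3, 8, -22], [-3, 11, -6], [-1, 0, 11]]
Expanding along the first row, det(C) = 3·(11·11 - (-6)·0) - 8·((-3)·11 - (-6)·(-1)) + (-22)·((-3)·0 - 11·(-1)) = 3·121 - 8·(-39) + (-22)·11 = 433
Since det(C) ≠ 0, rank(C) = 3 and the system is completely controllable.

433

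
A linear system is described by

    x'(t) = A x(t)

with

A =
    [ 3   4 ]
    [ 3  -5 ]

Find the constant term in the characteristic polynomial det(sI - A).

-27

For a 2×2 matrix, det(sI - A) = s^2 - (tr A)s + det A.
tr A = -2, det A = -27.
So p(s) = s^2 + 2s - 27.
The constant term is -27.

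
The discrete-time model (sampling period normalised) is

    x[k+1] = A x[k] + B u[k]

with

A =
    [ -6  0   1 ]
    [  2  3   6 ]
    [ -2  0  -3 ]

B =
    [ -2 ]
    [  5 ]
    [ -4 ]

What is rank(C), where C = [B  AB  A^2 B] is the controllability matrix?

2

AB = [[8], [-13], [16]]
A^2B = [[-32], [73], [-64]]
Controllability matrix C = [B  AB  A^2B] = [[-2, 8, -32], [5, -13, 73], [-4, 16, -64]]
The rows r1, r2, r3 of C are linearly dependent: -2·r1 + r3 = 0 (check each entry), so rank(C) ≤ 2.
The 2×2 minor from rows 1, 2, columns 1, 2 is (-2)·(-13) - 8·5 = 26 - 40 = -14 ≠ 0, so rank(C) = 2.
rank(C) = 2 < n = 3, so the pair (A, B) is not completely controllable.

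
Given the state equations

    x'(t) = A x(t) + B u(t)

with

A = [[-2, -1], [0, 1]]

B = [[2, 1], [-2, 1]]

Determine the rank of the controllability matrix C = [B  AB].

AB = [[-2, -3], [-2, 1]]
Controllability matrix C = [B  AB] = [[2, 1, -2, -3], [-2, 1, -2, 1]]
Take the 2×2 submatrix of C formed by columns 1, 2: [[2, 1], [-2, 1]]. Its determinant is 2·1 - 1·(-2) = 2 - (-2) = 4 ≠ 0.
So rank(C) ≥ 2; since C has 2 rows, rank(C) = 2.
rank(C) = 2 = n, so the pair (A, B) is completely controllable.

2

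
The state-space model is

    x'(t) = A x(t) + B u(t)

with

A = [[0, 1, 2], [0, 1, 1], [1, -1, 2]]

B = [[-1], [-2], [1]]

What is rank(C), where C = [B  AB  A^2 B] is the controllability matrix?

AB = [[0], [-1], [3]]
A^2B = [[5], [2], [7]]
Controllability matrix C = [B  AB  A^2B] = [[-1, 0, 5], [-2, -1, 2], [1, 3, 7]]
det(C) = (-1)·((-1)·7 - 2·3) - 0·((-2)·7 - 2·1) + 5·((-2)·3 - (-1)·1) = (-1)·(-13) - 0·(-16) + 5·(-5) = -12 ≠ 0, so rank(C) = 3.
rank(C) = 3 = n, so the pair (A, B) is completely controllable.

3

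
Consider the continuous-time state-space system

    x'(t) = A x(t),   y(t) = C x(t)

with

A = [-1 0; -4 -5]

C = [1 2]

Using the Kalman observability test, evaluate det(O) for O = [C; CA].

8

CA = [[-9, -10]]
Observability matrix O = [C; CA] = [[1, 2], [-9, -10]]
det(O) = 1·(-10) - 2·(-9) = -10 - (-18) = 8
Since det(O) ≠ 0, rank(O) = 2 and the system is completely observable.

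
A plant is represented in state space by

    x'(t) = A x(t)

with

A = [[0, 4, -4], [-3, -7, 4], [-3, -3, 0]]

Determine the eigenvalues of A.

-4, -3, 0

det(sI - A) = s^3 - (tr A)s^2 + (M11 + M22 + M33)s - det A, where Mii is the 2×2 principal minor of A obtained by deleting row i and column i.
tr A = 0 + (-7) + 0 = -7; M11 = (-7)·0 - 4·(-3) = 0 - (-12) = 12; M22 = 0·0 - (-4)·(-3) = 0 - 12 = -12; M33 = 0·(-7) - 4·(-3) = 0 - (-12) = 12; sum of minors = 12.
det A = 0·((-7)·0 - 4·(-3)) - 4·((-3)·0 - 4·(-3)) + (-4)·((-3)·(-3) - (-7)·(-3)) = 0·12 - 4·12 + (-4)·(-12) = 0.
So p(s) = det(sI - A) = s^3 + 7s^2 + 12s.
The constant term is 0, so p(s) = s(s^2 + 7s + 12).
Factor s^2 + 7s + 12: two numbers with sum -7 and product 12 are -3 and -4, so s^2 + 7s + 12 = (s + 3)(s + 4).
Hence p(s) = s (s + 3) (s + 4), with roots -4, -3, 0.
At least one eigenvalue has non-negative real part, so the system is not asymptotically stable.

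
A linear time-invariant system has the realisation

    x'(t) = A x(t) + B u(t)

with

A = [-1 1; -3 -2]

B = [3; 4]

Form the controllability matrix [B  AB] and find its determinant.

-55

AB = [[1], [-17]]
Controllability matrix C = [B  AB] = [[3, 1], [4, -17]]
det(C) = 3·(-17) - 1·4 = -51 - 4 = -55
Since det(C) ≠ 0, rank(C) = 2 and the system is completely controllable.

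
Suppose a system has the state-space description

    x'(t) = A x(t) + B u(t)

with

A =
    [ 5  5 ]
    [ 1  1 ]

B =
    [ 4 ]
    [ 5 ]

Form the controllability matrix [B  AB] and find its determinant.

AB = [[45], [9]]
Controllability matrix C = [B  AB] = [[4, 45], [5, 9]]
det(C) = 4·9 - 45·5 = 36 - 225 = -189
Since det(C) ≠ 0, rank(C) = 2 and the system is completely controllable.

-189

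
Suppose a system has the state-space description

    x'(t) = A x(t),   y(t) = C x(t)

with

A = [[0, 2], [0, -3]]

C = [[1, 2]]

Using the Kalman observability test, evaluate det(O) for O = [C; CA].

CA = [[0, -4]]
Observability matrix O = [C; CA] = [[1, 2], [0, -4]]
det(O) = 1·(-4) - 2·0 = -4 - 0 = -4
Since det(O) ≠ 0, rank(O) = 2 and the system is completely observable.

-4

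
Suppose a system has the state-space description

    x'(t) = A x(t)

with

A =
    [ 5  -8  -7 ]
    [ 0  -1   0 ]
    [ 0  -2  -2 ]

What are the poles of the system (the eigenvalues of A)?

det(sI - A) = s^3 - (tr A)s^2 + (M11 + M22 + M33)s - det A, where Mii is the 2×2 principal minor of A obtained by deleting row i and column i.
tr A = 5 + (-1) + (-2) = 2; M11 = (-1)·(-2) - 0·(-2) = 2 - 0 = 2; M22 = 5·(-2) - (-7)·0 = -10 - 0 = -10; M33 = 5·(-1) - (-8)·0 = -5 - 0 = -5; sum of minors = -13.
det A = 5·((-1)·(-2) - 0·(-2)) - (-8)·(0·(-2) - 0·0) + (-7)·(0·(-2) - (-1)·0) = 5·2 - (-8)·0 + (-7)·0 = 10.
So p(s) = det(sI - A) = s^3 - 2s^2 - 13s - 10.
Rational-root test: any integer root divides -10. Testing small divisors, s = -1 works: p(-1) = -1 + (-2) + 13 + (-10) = 0, so (s + 1) is a factor.
Dividing, p(s) = (s + 1)(s^2 - 3s - 10).
Factor s^2 - 3s - 10: two numbers with sum 3 and product -10 are 5 and -2, so s^2 - 3s - 10 = (s - 5)(s + 2).
Hence p(s) = (s - 5) (s + 1) (s + 2), with roots -2, -1, 5.
At least one eigenvalue has non-negative real part, so the system is not asymptotically stable.

-2, -1, 5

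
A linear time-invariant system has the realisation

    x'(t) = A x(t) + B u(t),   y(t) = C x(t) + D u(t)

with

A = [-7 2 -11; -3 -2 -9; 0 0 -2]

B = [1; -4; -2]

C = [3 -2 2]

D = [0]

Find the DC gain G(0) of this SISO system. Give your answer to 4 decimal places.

G(0) = C(-A)^{-1}B + D = -C A^{-1} B + D.
det A = -40, so A^{-1} = (1/-40)·adj(A) = [[-1/10, -1/10, 1], [3/20, -7/20, 3/4], [0, 0, -1/2]]
A^{-1} B = [-17/10, 1/20, 1]^T
C A^{-1} B = -16/5
G(0) = D - C A^{-1} B = 0 - (-16/5) = 16/5 ≈ 3.2000

3.2000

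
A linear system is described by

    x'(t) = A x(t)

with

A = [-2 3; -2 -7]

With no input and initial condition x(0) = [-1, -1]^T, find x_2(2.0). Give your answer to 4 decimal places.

det(sI - A) = s^2 - (tr A)s + det A, with tr A = (-2) + (-7) = -9 and det A = (-2)·(-7) - 3·(-2) = 14 - (-6) = 20.
So p(s) = det(sI - A) = s^2 + 9s + 20.
Factor s^2 + 9s + 20: two numbers with sum -9 and product 20 are -4 and -5, so s^2 + 9s + 20 = (s + 4)(s + 5).
Hence p(s) = (s + 4) (s + 5), with roots -5, -4.
The eigenvalues -5, -4 are distinct and real, so A is diagonalisable and x(t) = e^{At} x(0) = V diag(e^{λ_i t}) V^{-1} x(0), where the columns of V are the eigenvectors.
λ = -5: A - (-5)I = [[3, 3], [-2, -2]]. Row 1 gives 3·v1 + 3·v2 = 0, so take v_1 = [1, -1]^T.
λ = -4: A - (-4)I = [[2, 3], [-2, -3]]. Row 1 gives 2·v1 + 3·v2 = 0, so take v_2 = [3, -2]^T.
V = [v_1 v_2] = [[1, 3], [-1, -2]] has det V = 1, so V^{-1} = adj(V)/det V = [[-2, -3], [1, 1]].
Modal coordinates z(0) = V^{-1} x(0): (-2)·(-1) + (-3)·(-1) = 5; 1·(-1) + 1·(-1) = -2; so z(0) = [5, -2]^T.
x_2(t) = Σ_i (v_i)_2 · z_i(0) · e^{λ_i t} (row 2 of V times the modal terms).
x_2(2.0) = (-1)·5·e^{-5·2.0} + (-2)·(-2)·e^{-4·2.0} = (-5)·0.000045 + 4·0.000335 = 0.0011.

0.0011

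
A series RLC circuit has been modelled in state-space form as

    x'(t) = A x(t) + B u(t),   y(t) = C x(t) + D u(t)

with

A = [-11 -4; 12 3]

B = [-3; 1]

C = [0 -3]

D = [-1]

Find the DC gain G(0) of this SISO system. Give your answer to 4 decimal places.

4.0000

G(0) = C(-A)^{-1}B + D = -C A^{-1} B + D.
det A = 15, so A^{-1} = (1/15)·adj(A) = [[1/5, 4/15], [-4/5, -11/15]]
A^{-1} B = [-1/3, 5/3]^T
C A^{-1} B = -5
G(0) = D - C A^{-1} B = -1 - (-5) = 4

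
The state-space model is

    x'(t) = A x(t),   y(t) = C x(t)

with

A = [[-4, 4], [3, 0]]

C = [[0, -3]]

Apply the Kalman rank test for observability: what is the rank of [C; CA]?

CA = [[-9, 0]]
Observability matrix O = [C; CA] = [[0, -3], [-9, 0]]
det(O) = 0·0 - (-3)·(-9) = 0 - 27 = -27 ≠ 0, so rank(O) = 2.
rank(O) = 2 = n, so the pair (A, C) is completely observable.

2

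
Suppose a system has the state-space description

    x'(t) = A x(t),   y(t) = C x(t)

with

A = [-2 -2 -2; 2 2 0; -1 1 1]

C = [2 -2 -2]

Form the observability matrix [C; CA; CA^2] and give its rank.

CA = [[-6, -10, -6]]
CA^2 = [[-2, -14, 6]]
Observability matrix O = [C; CA; CA^2] = [[2, -2, -2], [-6, -10, -6], [-2, -14, 6]]
det(O) = 2·((-10)·6 - (-6)·(-14)) - (-2)·((-6)·6 - (-6)·(-2)) + (-2)·((-6)·(-14) - (-10)·(-2)) = 2·(-144) - (-2)·(-48) + (-2)·64 = -512 ≠ 0, so rank(O) = 3.
rank(O) = 3 = n, so the pair (A, C) is completely observable.

3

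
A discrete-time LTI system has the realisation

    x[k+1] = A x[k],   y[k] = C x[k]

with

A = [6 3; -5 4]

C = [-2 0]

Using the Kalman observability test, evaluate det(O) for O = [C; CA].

CA = [[-12, -6]]
Observability matrix O = [C; CA] = [[-2, 0], [-12, -6]]
det(O) = (-2)·(-6) - 0·(-12) = 12 - 0 = 12
Since det(O) ≠ 0, rank(O) = 2 and the system is completely observable.

12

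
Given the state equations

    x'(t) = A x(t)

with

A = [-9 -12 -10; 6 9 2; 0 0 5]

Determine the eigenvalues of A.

-3, 3, 5

det(sI - A) = s^3 - (tr A)s^2 + (M11 + M22 + M33)s - det A, where Mii is the 2×2 principal minor of A obtained by deleting row i and column i.
tr A = (-9) + 9 + 5 = 5; M11 = 9·5 - 2·0 = 45 - 0 = 45; M22 = (-9)·5 - (-10)·0 = -45 - 0 = -45; M33 = (-9)·9 - (-12)·6 = -81 - (-72) = -9; sum of minors = -9.
det A = (-9)·(9·5 - 2·0) - (-12)·(6·5 - 2·0) + (-10)·(6·0 - 9·0) = (-9)·45 - (-12)·30 + (-10)·0 = -45.
So p(s) = det(sI - A) = s^3 - 5s^2 - 9s + 45.
Rational-root test: any integer root divides 45. Testing small divisors, s = -3 works: p(-3) = -27 + (-45) + 27 + 45 = 0, so (s + 3) is a factor.
Dividing, p(s) = (s + 3)(s^2 - 8s + 15).
Factor s^2 - 8s + 15: two numbers with sum 8 and product 15 are 5 and 3, so s^2 - 8s + 15 = (s - 5)(s - 3).
Hence p(s) = (s - 5) (s - 3) (s + 3), with roots -3, 3, 5.
At least one eigenvalue has non-negative real part, so the system is not asymptotically stable.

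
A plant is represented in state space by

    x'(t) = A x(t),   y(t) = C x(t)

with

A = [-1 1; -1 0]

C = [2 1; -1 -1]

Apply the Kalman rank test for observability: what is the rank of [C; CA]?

2

CA = [[-3, 2], [2, -1]]
Observability matrix O = [C; CA] = [[2, 1], [-1, -1], [-3, 2], [2, -1]]
Take the 2×2 submatrix of O formed by rows 1, 2: [[2, 1], [-1, -1]]. Its determinant is 2·(-1) - 1·(-1) = -2 - (-1) = -1 ≠ 0.
So rank(O) ≥ 2; since O has 2 columns, rank(O) = 2.
rank(O) = 2 = n, so the pair (A, C) is completely observable.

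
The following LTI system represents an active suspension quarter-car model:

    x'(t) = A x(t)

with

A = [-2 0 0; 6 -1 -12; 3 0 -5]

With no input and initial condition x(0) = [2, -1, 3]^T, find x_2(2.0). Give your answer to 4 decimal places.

det(sI - A) = s^3 - (tr A)s^2 + (M11 + M22 + M33)s - det A, where Mii is the 2×2 principal minor of A obtained by deleting row i and column i.
tr A = (-2) + (-1) + (-5) = -8; M11 = (-1)·(-5) - (-12)·0 = 5 - 0 = 5; M22 = (-2)·(-5) - 0·3 = 10 - 0 = 10; M33 = (-2)·(-1) - 0·6 = 2 - 0 = 2; sum of minors = 17.
det A = (-2)·((-1)·(-5) - (-12)·0) - 0·(6·(-5) - (-12)·3) + 0·(6·0 - (-1)·3) = (-2)·5 - 0·6 + 0·3 = -10.
So p(s) = det(sI - A) = s^3 + 8s^2 + 17s + 10.
Rational-root test: any integer root divides 10. Testing small divisors, s = -1 works: p(-1) = -1 + 8 + (-17) + 10 = 0, so (s + 1) is a factor.
Dividing, p(s) = (s + 1)(s^2 + 7s + 10).
Factor s^2 + 7s + 10: two numbers with sum -7 and product 10 are -2 and -5, so s^2 + 7s + 10 = (s + 2)(s + 5).
Hence p(s) = (s + 1) (s + 2) (s + 5), with roots -5, -2, -1.
The eigenvalues -5, -2, -1 are distinct and real, so A is diagonalisable and x(t) = e^{At} x(0) = V diag(e^{λ_i t}) V^{-1} x(0), where the columns of V are the eigenvectors.
λ = -5: A - (-5)I = [[3, 0, 0], [6, 4, -12], [3, 0, 0]]. v must be orthogonal to every row; (row 1) × (row 2) = [0, 36, 12], so take v_1 = [0, 3, 1]^T.
λ = -2: A - (-2)I = [[0, 0, 0], [6, 1, -12], [3, 0, -3]]. v must be orthogonal to every row; (row 2) × (row 3) = [-3, -18, -3], so take v_2 = [1, 6, 1]^T.
λ = -1: A - (-1)I = [[-1, 0, 0], [6, 0, -12], [3, 0, -4]]. v must be orthogonal to every row; (row 1) × (row 2) = [0, -12, 0], so take v_3 = [0, -1, 0]^T.
V = [v_1 v_2 v_3] = [[0, 1, 0], [3, 6, -1], [1, 1, 0]] has det V = -1, so V^{-1} = adj(V)/det V = [[-1, 0, 1], [1, 0, 0], [3, -1, 3]].
Modal coordinates z(0) = V^{-1} x(0): (-1)·2 + 0·(-1) + 1·3 = 1; 1·2 + 0·(-1) + 0·3 = 2; 3·2 + (-1)·(-1) + 3·3 = 16; so z(0) = [1, 2, 16]^T.
x_2(t) = Σ_i (v_i)_2 · z_i(0) · e^{λ_i t} (row 2 of V times the modal terms).
x_2(2.0) = 3·1·e^{-5·2.0} + 6·2·e^{-2·2.0} + (-1)·16·e^{-1·2.0} = 3·0.000045 + 12·0.018316 + (-16)·0.135335 = -1.9454.

-1.9454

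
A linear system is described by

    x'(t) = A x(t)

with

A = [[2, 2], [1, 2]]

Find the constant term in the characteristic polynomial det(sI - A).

2

For a 2×2 matrix, det(sI - A) = s^2 - (tr A)s + det A.
tr A = 4, det A = 2.
So p(s) = s^2 - 4s + 2.
The constant term is 2.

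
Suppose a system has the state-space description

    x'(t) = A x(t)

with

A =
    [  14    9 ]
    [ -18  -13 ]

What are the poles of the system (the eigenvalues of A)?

det(sI - A) = s^2 - (tr A)s + det A, with tr A = 14 + (-13) = 1 and det A = 14·(-13) - 9·(-18) = -182 - (-162) = -20.
So p(s) = det(sI - A) = s^2 - s - 20.
Factor s^2 - s - 20: two numbers with sum 1 and product -20 are 5 and -4, so s^2 - s - 20 = (s - 5)(s + 4).
Hence p(s) = (s - 5) (s + 4), with roots -4, 5.
At least one eigenvalue has non-negative real part, so the system is not asymptotically stable.

-4, 5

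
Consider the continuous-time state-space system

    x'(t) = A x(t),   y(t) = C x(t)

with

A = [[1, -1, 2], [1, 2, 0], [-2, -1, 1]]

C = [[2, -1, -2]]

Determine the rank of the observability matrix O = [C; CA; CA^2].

CA = [[5, -2, 2]]
CA^2 = [[-1, -11, 12]]
Observability matrix O = [C; CA; CA^2] = [[2, -1, -2], [5, -2, 2], [-1, -11, 12]]
det(O) = 2·((-2)·12 - 2·(-11)) - (-1)·(5·12 - 2·(-1)) + (-2)·(5·(-11) - (-2)·(-1)) = 2·(-2) - (-1)·62 + (-2)·(-57) = 172 ≠ 0, so rank(O) = 3.
rank(O) = 3 = n, so the pair (A, C) is completely observable.

3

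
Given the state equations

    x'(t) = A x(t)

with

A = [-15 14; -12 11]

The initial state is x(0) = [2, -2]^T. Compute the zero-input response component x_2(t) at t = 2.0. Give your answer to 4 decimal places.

det(sI - A) = s^2 - (tr A)s + det A, with tr A = (-15) + 11 = -4 and det A = (-15)·11 - 14·(-12) = -165 - (-168) = 3.
So p(s) = det(sI - A) = s^2 + 4s + 3.
Factor s^2 + 4s + 3: two numbers with sum -4 and product 3 are -1 and -3, so s^2 + 4s + 3 = (s + 1)(s + 3).
Hence p(s) = (s + 1) (s + 3), with roots -3, -1.
The eigenvalues -3, -1 are distinct and real, so A is diagonalisable and x(t) = e^{At} x(0) = V diag(e^{λ_i t}) V^{-1} x(0), where the columns of V are the eigenvectors.
λ = -3: A - (-3)I = [[-12, 14], [-12, 14]]. Row 1 gives (-12)·v1 + 14·v2 = 0, so take v_1 = [-7, -6]^T.
λ = -1: A - (-1)I = [[-14, 14], [-12, 12]]. Row 1 gives (-14)·v1 + 14·v2 = 0, so take v_2 = [-1, -1]^T.
V = [v_1 v_2] = [[-7, -1], [-6, -1]] has det V = 1, so V^{-1} = adj(V)/det V = [[-1, 1], [6, -7]].
Modal coordinates z(0) = V^{-1} x(0): (-1)·2 + 1·(-2) = -4; 6·2 + (-7)·(-2) = 26; so z(0) = [-4, 26]^T.
x_2(t) = Σ_i (v_i)_2 · z_i(0) · e^{λ_i t} (row 2 of V times the modal terms).
x_2(2.0) = (-6)·(-4)·e^{-3·2.0} + (-1)·26·e^{-1·2.0} = 24·0.002479 + (-26)·0.135335 = -3.4592.

-3.4592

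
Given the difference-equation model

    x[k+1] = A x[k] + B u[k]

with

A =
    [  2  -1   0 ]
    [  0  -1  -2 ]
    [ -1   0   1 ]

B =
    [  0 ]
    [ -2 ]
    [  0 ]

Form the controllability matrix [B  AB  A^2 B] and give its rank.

AB = [[2], [2], [0]]
A^2B = [[2], [-2], [-2]]
Controllability matrix C = [B  AB  A^2B] = [[0, 2, 2], [-2, 2, -2], [0, 0, -2]]
det(C) = 0·(2·(-2) - (-2)·0) - 2·((-2)·(-2) - (-2)·0) + 2·((-2)·0 - 2·0) = 0·(-4) - 2·4 + 2·0 = -8 ≠ 0, so rank(C) = 3.
rank(C) = 3 = n, so the pair (A, B) is completely controllable.

3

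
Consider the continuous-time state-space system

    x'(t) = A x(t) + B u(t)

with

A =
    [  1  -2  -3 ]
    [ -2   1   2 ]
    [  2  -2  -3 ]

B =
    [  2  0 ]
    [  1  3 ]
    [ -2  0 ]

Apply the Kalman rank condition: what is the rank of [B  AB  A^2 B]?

AB = [[6, -6], [-7, 3], [8, -6]]
A^2B = [[-4, 6], [-3, 3], [2, 0]]
Controllability matrix C = [B  AB  A^2B] = [[2, 0, 6, -6, -4, 6], [1, 3, -7, 3, -3, 3], [-2, 0, 8, -6, 2, 0]]
Take the 3×3 submatrix of C formed by columns 1, 2, 3: [[2, 0, 6], [1, 3, -7], [-2, 0, 8]]. Its determinant is 2·(3·8 - (-7)·0) - 0·(1·8 - (-7)·(-2)) + 6·(1·0 - 3·(-2)) = 2·24 - 0·(-6) + 6·6 = 84 ≠ 0.
So rank(C) ≥ 3; since C has 3 rows, rank(C) = 3.
rank(C) = 3 = n, so the pair (A, B) is completely controllable.

3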